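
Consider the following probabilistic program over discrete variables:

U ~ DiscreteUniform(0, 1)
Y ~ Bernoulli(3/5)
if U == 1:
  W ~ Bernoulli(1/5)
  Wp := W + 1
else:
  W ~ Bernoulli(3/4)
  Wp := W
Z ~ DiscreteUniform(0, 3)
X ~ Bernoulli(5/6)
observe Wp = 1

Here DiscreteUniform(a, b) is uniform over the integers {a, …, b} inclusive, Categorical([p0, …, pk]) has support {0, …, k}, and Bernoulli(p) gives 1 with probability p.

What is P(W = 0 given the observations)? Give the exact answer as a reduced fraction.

Enumerate traces; 32 have nonzero weight after conditioning:
  (U=0, Y=0, W=1, Z=0, X=0) weight 1/160
  (U=0, Y=0, W=1, Z=0, X=1) weight 1/32
  (U=0, Y=0, W=1, Z=1, X=0) weight 1/160
  (U=0, Y=0, W=1, Z=1, X=1) weight 1/32
  (U=0, Y=0, W=1, Z=2, X=0) weight 1/160
  (U=0, Y=0, W=1, Z=2, X=1) weight 1/32
  (U=0, Y=0, W=1, Z=3, X=0) weight 1/160
  (U=0, Y=0, W=1, Z=3, X=1) weight 1/32
  (U=1, Y=0, W=0, Z=0, X=0) weight 1/150
  … 23 more
Group by W:
  weight(W=0) = 2/5
  weight(W=1) = 3/8
Total weight = 2/5 + 3/8 = 31/40
P(W=0 | obs) = 2/5 / 31/40 = 16/31
P(W=1 | obs) = 3/8 / 31/40 = 15/31

P(W = 0 | obs) = 16/31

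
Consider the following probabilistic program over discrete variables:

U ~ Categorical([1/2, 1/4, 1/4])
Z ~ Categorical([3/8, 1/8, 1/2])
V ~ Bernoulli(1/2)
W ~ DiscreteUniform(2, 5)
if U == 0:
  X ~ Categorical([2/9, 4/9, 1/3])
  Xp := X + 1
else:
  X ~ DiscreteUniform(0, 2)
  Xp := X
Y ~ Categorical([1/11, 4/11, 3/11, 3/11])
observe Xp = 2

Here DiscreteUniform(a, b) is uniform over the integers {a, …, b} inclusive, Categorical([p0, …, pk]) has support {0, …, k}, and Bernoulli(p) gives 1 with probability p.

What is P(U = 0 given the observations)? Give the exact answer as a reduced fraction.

P(U = 0 | obs) = 4/7

Enumerate traces; 288 have nonzero weight after conditioning:
  (U=0, Z=0, V=0, W=2, X=1, Y=0) weight 1/1056
  (U=0, Z=0, V=0, W=2, X=1, Y=1) weight 1/264
  (U=0, Z=0, V=0, W=2, X=1, Y=2) weight 1/352
  (U=0, Z=0, V=0, W=2, X=1, Y=3) weight 1/352
  (U=0, Z=0, V=0, W=3, X=1, Y=0) weight 1/1056
  (U=0, Z=0, V=0, W=3, X=1, Y=1) weight 1/264
  (U=0, Z=0, V=0, W=3, X=1, Y=2) weight 1/352
  (U=0, Z=0, V=0, W=3, X=1, Y=3) weight 1/352
  (U=1, Z=0, V=0, W=2, X=2, Y=0) weight 1/2816
  (U=2, Z=0, V=0, W=2, X=2, Y=0) weight 1/2816
  … 278 more
Group by U:
  weight(U=0) = 2/9
  weight(U=1) = 1/12
  weight(U=2) = 1/12
Total weight = 2/9 + 1/12 + 1/12 = 7/18
P(U=0 | obs) = 2/9 / 7/18 = 4/7
P(U=1 | obs) = 1/12 / 7/18 = 3/14
P(U=2 | obs) = 1/12 / 7/18 = 3/14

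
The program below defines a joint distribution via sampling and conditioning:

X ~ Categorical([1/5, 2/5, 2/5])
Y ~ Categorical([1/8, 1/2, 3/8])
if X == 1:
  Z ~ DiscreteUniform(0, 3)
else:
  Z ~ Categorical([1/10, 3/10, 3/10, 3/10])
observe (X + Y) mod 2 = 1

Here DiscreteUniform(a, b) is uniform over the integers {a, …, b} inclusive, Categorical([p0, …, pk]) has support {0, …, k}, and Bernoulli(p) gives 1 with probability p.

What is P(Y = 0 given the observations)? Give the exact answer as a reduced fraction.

P(Y = 0 | obs) = 1/10

Enumerate traces; 16 have nonzero weight after conditioning:
  (X=0, Y=1, Z=0) weight 1/100
  (X=0, Y=1, Z=1) weight 3/100
  (X=0, Y=1, Z=2) weight 3/100
  (X=0, Y=1, Z=3) weight 3/100
  (X=1, Y=0, Z=0) weight 1/80
  (X=1, Y=0, Z=1) weight 1/80
  (X=1, Y=0, Z=2) weight 1/80
  (X=1, Y=0, Z=3) weight 1/80
  (X=1, Y=2, Z=0) weight 3/80
  … 7 more
Group by Y:
  weight(Y=0) = 1/20
  weight(Y=1) = 3/10
  weight(Y=2) = 3/20
Total weight = 1/20 + 3/10 + 3/20 = 1/2
P(Y=0 | obs) = 1/20 / 1/2 = 1/10
P(Y=1 | obs) = 3/10 / 1/2 = 3/5
P(Y=2 | obs) = 3/20 / 1/2 = 3/10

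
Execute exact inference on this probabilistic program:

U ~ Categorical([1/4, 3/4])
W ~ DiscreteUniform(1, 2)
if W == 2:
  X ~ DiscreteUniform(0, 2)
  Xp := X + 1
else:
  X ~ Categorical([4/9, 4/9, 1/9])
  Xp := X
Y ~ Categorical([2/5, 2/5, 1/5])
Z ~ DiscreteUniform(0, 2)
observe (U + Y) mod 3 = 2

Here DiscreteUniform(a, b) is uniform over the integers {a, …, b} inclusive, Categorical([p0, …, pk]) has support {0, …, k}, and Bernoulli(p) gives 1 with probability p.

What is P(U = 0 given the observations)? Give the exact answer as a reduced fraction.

Enumerate traces; 36 have nonzero weight after conditioning:
  (U=0, W=1, X=0, Y=2, Z=0) weight 1/270
  (U=0, W=1, X=0, Y=2, Z=1) weight 1/270
  (U=0, W=1, X=0, Y=2, Z=2) weight 1/270
  (U=0, W=1, X=1, Y=2, Z=0) weight 1/270
  (U=0, W=1, X=1, Y=2, Z=1) weight 1/270
  (U=0, W=1, X=1, Y=2, Z=2) weight 1/270
  (U=0, W=1, X=2, Y=2, Z=0) weight 1/1080
  (U=0, W=1, X=2, Y=2, Z=1) weight 1/1080
  (U=1, W=1, X=0, Y=1, Z=0) weight 1/45
  … 27 more
Group by U:
  weight(U=0) = 1/20
  weight(U=1) = 3/10
Total weight = 1/20 + 3/10 = 7/20
P(U=0 | obs) = 1/20 / 7/20 = 1/7
P(U=1 | obs) = 3/10 / 7/20 = 6/7

P(U = 0 | obs) = 1/7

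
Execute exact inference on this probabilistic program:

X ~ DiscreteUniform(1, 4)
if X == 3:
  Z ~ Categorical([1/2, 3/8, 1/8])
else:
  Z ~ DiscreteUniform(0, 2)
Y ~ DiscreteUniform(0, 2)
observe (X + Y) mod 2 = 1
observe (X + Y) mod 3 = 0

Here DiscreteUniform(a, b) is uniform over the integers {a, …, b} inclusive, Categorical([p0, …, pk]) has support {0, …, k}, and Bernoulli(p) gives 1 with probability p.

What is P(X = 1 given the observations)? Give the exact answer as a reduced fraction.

Enumerate traces; 9 have nonzero weight after conditioning:
  (X=1, Z=0, Y=2) weight 1/36
  (X=1, Z=1, Y=2) weight 1/36
  (X=1, Z=2, Y=2) weight 1/36
  (X=2, Z=0, Y=1) weight 1/36
  (X=2, Z=1, Y=1) weight 1/36
  (X=2, Z=2, Y=1) weight 1/36
  (X=3, Z=0, Y=0) weight 1/24
  (X=3, Z=1, Y=0) weight 1/32
  … 1 more
Group by X:
  weight(X=1) = 1/12
  weight(X=2) = 1/12
  weight(X=3) = 1/12
Total weight = 1/12 + 1/12 + 1/12 = 1/4
P(X=1 | obs) = 1/12 / 1/4 = 1/3
P(X=2 | obs) = 1/12 / 1/4 = 1/3
P(X=3 | obs) = 1/12 / 1/4 = 1/3

P(X = 1 | obs) = 1/3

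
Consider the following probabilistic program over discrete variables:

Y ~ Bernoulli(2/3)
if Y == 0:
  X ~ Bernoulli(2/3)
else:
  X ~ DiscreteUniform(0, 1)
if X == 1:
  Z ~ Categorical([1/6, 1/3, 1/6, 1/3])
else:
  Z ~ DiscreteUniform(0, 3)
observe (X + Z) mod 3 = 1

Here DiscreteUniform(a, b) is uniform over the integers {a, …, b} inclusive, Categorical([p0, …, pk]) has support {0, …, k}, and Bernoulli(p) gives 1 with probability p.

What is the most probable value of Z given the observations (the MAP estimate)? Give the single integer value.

Enumerate traces; 6 have nonzero weight after conditioning:
  (Y=0, X=0, Z=1) weight 1/36
  (Y=0, X=1, Z=0) weight 1/27
  (Y=0, X=1, Z=3) weight 2/27
  (Y=1, X=0, Z=1) weight 1/12
  (Y=1, X=1, Z=0) weight 1/18
  (Y=1, X=1, Z=3) weight 1/9
Group by Z:
  weight(Z=0) = 5/54
  weight(Z=1) = 1/9
  weight(Z=3) = 5/27
Total weight = 5/54 + 1/9 + 5/27 = 7/18
P(Z=0 | obs) = 5/54 / 7/18 = 5/21
P(Z=1 | obs) = 1/9 / 7/18 = 2/7
P(Z=3 | obs) = 5/27 / 7/18 = 10/21
argmax = 3

argmax_v P(Z = v | obs) = 3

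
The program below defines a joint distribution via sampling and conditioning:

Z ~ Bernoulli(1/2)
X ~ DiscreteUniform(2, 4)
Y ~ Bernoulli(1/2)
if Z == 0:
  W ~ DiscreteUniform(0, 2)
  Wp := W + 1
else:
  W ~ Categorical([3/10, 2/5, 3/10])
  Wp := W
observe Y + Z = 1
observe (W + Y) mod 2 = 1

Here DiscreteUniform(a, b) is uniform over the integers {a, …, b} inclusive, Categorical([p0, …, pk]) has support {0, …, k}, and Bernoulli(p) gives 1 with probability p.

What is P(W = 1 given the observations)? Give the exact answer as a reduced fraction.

Enumerate traces; 9 have nonzero weight after conditioning:
  (Z=0, X=2, Y=1, W=0) weight 1/36
  (Z=0, X=2, Y=1, W=2) weight 1/36
  (Z=0, X=3, Y=1, W=0) weight 1/36
  (Z=0, X=3, Y=1, W=2) weight 1/36
  (Z=0, X=4, Y=1, W=0) weight 1/36
  (Z=0, X=4, Y=1, W=2) weight 1/36
  (Z=1, X=2, Y=0, W=1) weight 1/30
  (Z=1, X=3, Y=0, W=1) weight 1/30
  … 1 more
Group by W:
  weight(W=0) = 1/12
  weight(W=1) = 1/10
  weight(W=2) = 1/12
Total weight = 1/12 + 1/10 + 1/12 = 4/15
P(W=0 | obs) = 1/12 / 4/15 = 5/16
P(W=1 | obs) = 1/10 / 4/15 = 3/8
P(W=2 | obs) = 1/12 / 4/15 = 5/16

P(W = 1 | obs) = 3/8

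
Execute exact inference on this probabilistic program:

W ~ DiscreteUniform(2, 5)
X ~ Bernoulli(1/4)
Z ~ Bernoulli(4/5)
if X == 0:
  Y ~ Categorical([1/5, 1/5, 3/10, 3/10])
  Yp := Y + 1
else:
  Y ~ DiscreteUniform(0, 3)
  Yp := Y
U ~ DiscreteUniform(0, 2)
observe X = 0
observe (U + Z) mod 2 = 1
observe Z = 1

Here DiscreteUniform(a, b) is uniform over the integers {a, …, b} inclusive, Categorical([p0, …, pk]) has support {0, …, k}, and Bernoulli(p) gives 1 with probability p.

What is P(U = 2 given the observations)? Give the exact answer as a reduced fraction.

P(U = 2 | obs) = 1/2

Enumerate traces; 32 have nonzero weight after conditioning:
  (W=2, X=0, Z=1, Y=0, U=0) weight 1/100
  (W=2, X=0, Z=1, Y=0, U=2) weight 1/100
  (W=2, X=0, Z=1, Y=1, U=0) weight 1/100
  (W=2, X=0, Z=1, Y=1, U=2) weight 1/100
  (W=2, X=0, Z=1, Y=2, U=0) weight 3/200
  (W=2, X=0, Z=1, Y=2, U=2) weight 3/200
  (W=2, X=0, Z=1, Y=3, U=0) weight 3/200
  (W=2, X=0, Z=1, Y=3, U=2) weight 3/200
  … 24 more
Group by U:
  weight(U=0) = 1/5
  weight(U=2) = 1/5
Total weight = 1/5 + 1/5 = 2/5
P(U=0 | obs) = 1/5 / 2/5 = 1/2
P(U=2 | obs) = 1/5 / 2/5 = 1/2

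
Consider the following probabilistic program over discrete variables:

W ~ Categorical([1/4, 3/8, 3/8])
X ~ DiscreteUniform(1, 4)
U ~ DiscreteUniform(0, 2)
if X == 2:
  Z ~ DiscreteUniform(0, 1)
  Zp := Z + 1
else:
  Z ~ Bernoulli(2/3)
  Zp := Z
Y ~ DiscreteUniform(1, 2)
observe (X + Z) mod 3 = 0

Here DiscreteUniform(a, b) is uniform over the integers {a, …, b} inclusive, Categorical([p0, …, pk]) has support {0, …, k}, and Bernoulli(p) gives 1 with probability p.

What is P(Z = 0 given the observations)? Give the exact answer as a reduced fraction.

Enumerate traces; 36 have nonzero weight after conditioning:
  (W=0, X=2, U=0, Z=1, Y=1) weight 1/192
  (W=0, X=2, U=0, Z=1, Y=2) weight 1/192
  (W=0, X=2, U=1, Z=1, Y=1) weight 1/192
  (W=0, X=2, U=1, Z=1, Y=2) weight 1/192
  (W=0, X=2, U=2, Z=1, Y=1) weight 1/192
  (W=0, X=2, U=2, Z=1, Y=2) weight 1/192
  (W=0, X=3, U=0, Z=0, Y=1) weight 1/288
  (W=0, X=3, U=0, Z=0, Y=2) weight 1/288
  … 28 more
Group by Z:
  weight(Z=0) = 1/12
  weight(Z=1) = 1/8
Total weight = 1/12 + 1/8 = 5/24
P(Z=0 | obs) = 1/12 / 5/24 = 2/5
P(Z=1 | obs) = 1/8 / 5/24 = 3/5

P(Z = 0 | obs) = 2/5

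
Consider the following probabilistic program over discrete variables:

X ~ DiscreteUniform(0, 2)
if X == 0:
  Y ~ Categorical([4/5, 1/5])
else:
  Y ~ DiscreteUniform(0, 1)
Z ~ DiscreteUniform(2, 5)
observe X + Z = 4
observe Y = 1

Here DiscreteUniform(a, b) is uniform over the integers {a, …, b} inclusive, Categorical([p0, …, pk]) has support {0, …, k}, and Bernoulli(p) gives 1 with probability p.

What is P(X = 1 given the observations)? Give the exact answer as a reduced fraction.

P(X = 1 | obs) = 5/12

Enumerate traces; 3 have nonzero weight after conditioning:
  (X=0, Y=1, Z=4) weight 1/60
  (X=1, Y=1, Z=3) weight 1/24
  (X=2, Y=1, Z=2) weight 1/24
Group by X:
  weight(X=0) = 1/60
  weight(X=1) = 1/24
  weight(X=2) = 1/24
Total weight = 1/60 + 1/24 + 1/24 = 1/10
P(X=0 | obs) = 1/60 / 1/10 = 1/6
P(X=1 | obs) = 1/24 / 1/10 = 5/12
P(X=2 | obs) = 1/24 / 1/10 = 5/12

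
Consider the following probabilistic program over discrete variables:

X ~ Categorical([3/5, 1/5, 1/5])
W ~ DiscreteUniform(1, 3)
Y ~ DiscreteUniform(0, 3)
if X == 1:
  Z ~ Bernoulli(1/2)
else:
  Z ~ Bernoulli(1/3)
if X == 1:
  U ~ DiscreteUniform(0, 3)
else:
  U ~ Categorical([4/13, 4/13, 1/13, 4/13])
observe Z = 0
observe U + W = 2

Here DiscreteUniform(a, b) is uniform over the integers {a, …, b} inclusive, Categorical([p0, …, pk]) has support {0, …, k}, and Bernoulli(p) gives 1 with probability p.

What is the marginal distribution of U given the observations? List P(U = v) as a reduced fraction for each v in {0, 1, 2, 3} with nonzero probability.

P(U=0) = 1/2, P(U=1) = 1/2

Enumerate traces; 24 have nonzero weight after conditioning:
  (X=0, W=1, Y=0, Z=0, U=1) weight 2/195
  (X=0, W=1, Y=1, Z=0, U=1) weight 2/195
  (X=0, W=1, Y=2, Z=0, U=1) weight 2/195
  (X=0, W=1, Y=3, Z=0, U=1) weight 2/195
  (X=0, W=2, Y=0, Z=0, U=0) weight 2/195
  (X=0, W=2, Y=1, Z=0, U=0) weight 2/195
  (X=0, W=2, Y=2, Z=0, U=0) weight 2/195
  (X=0, W=2, Y=3, Z=0, U=0) weight 2/195
  … 16 more
Group by U:
  weight(U=0) = 59/936
  weight(U=1) = 59/936
Total weight = 59/936 + 59/936 = 59/468
P(U=0 | obs) = 59/936 / 59/468 = 1/2
P(U=1 | obs) = 59/936 / 59/468 = 1/2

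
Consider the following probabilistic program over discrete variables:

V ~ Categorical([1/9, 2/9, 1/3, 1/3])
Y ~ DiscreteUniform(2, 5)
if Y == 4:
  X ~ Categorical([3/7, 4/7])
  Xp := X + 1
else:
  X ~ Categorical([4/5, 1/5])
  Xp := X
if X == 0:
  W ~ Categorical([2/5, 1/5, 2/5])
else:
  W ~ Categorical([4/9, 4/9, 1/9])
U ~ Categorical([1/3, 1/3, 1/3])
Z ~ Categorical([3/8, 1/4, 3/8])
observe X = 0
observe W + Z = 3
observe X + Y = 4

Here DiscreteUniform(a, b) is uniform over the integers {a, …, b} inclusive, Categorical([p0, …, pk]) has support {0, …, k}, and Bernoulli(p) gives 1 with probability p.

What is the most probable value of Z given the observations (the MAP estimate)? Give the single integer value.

argmax_v P(Z = v | obs) = 1

Enumerate traces; 24 have nonzero weight after conditioning:
  (V=0, Y=4, X=0, W=1, U=0, Z=2) weight 1/3360
  (V=0, Y=4, X=0, W=1, U=1, Z=2) weight 1/3360
  (V=0, Y=4, X=0, W=1, U=2, Z=2) weight 1/3360
  (V=0, Y=4, X=0, W=2, U=0, Z=1) weight 1/2520
  (V=0, Y=4, X=0, W=2, U=1, Z=1) weight 1/2520
  (V=0, Y=4, X=0, W=2, U=2, Z=1) weight 1/2520
  (V=1, Y=4, X=0, W=1, U=0, Z=2) weight 1/1680
  (V=1, Y=4, X=0, W=1, U=1, Z=2) weight 1/1680
  … 16 more
Group by Z:
  weight(Z=1) = 3/280
  weight(Z=2) = 9/1120
Total weight = 3/280 + 9/1120 = 3/160
P(Z=1 | obs) = 3/280 / 3/160 = 4/7
P(Z=2 | obs) = 9/1120 / 3/160 = 3/7
argmax = 1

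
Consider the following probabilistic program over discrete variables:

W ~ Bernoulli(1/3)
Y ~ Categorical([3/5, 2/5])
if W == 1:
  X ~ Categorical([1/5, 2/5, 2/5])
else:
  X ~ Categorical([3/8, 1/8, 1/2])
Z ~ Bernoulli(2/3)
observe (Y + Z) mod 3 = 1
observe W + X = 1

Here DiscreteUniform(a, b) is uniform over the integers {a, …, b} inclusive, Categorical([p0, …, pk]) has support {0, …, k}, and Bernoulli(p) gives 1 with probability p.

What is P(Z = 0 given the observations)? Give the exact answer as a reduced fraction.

Enumerate traces; 4 have nonzero weight after conditioning:
  (W=0, Y=0, X=1, Z=1) weight 1/30
  (W=0, Y=1, X=1, Z=0) weight 1/90
  (W=1, Y=0, X=0, Z=1) weight 2/75
  (W=1, Y=1, X=0, Z=0) weight 2/225
Group by Z:
  weight(Z=0) = 1/50
  weight(Z=1) = 3/50
Total weight = 1/50 + 3/50 = 2/25
P(Z=0 | obs) = 1/50 / 2/25 = 1/4
P(Z=1 | obs) = 3/50 / 2/25 = 3/4

P(Z = 0 | obs) = 1/4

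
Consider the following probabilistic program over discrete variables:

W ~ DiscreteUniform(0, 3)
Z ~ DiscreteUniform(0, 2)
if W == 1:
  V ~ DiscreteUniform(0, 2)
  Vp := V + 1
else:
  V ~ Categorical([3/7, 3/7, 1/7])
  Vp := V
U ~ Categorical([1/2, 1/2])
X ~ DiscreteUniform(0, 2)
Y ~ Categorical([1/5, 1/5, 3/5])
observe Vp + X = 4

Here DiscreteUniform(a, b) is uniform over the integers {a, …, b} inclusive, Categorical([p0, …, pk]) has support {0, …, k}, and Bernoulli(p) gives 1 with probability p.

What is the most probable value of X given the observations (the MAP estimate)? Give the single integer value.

argmax_v P(X = v | obs) = 2

Enumerate traces; 90 have nonzero weight after conditioning:
  (W=0, Z=0, V=2, U=0, X=2, Y=0) weight 1/2520
  (W=0, Z=0, V=2, U=0, X=2, Y=1) weight 1/2520
  (W=0, Z=0, V=2, U=0, X=2, Y=2) weight 1/840
  (W=0, Z=0, V=2, U=1, X=2, Y=0) weight 1/2520
  (W=0, Z=0, V=2, U=1, X=2, Y=1) weight 1/2520
  (W=0, Z=0, V=2, U=1, X=2, Y=2) weight 1/840
  (W=0, Z=1, V=2, U=0, X=2, Y=0) weight 1/2520
  (W=0, Z=1, V=2, U=0, X=2, Y=1) weight 1/2520
  (W=1, Z=0, V=2, U=0, X=1, Y=0) weight 1/1080
  … 81 more
Group by X:
  weight(X=1) = 1/36
  weight(X=2) = 4/63
Total weight = 1/36 + 4/63 = 23/252
P(X=1 | obs) = 1/36 / 23/252 = 7/23
P(X=2 | obs) = 4/63 / 23/252 = 16/23
argmax = 2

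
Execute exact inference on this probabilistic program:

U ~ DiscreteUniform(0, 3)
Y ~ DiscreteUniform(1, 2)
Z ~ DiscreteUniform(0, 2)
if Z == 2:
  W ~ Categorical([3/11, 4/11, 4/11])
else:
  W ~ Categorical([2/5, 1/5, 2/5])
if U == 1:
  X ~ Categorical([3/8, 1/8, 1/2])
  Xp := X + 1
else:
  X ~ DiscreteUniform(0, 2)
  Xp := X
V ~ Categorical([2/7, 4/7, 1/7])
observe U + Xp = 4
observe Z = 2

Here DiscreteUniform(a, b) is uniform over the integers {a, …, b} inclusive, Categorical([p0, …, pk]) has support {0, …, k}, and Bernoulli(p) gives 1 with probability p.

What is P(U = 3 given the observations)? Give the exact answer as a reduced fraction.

Enumerate traces; 54 have nonzero weight after conditioning:
  (U=1, Y=1, Z=2, W=0, X=2, V=0) weight 1/616
  (U=1, Y=1, Z=2, W=0, X=2, V=1) weight 1/308
  (U=1, Y=1, Z=2, W=0, X=2, V=2) weight 1/1232
  (U=1, Y=1, Z=2, W=1, X=2, V=0) weight 1/462
  (U=1, Y=1, Z=2, W=1, X=2, V=1) weight 1/231
  (U=1, Y=1, Z=2, W=1, X=2, V=2) weight 1/924
  (U=1, Y=1, Z=2, W=2, X=2, V=0) weight 1/462
  (U=1, Y=1, Z=2, W=2, X=2, V=1) weight 1/231
  (U=2, Y=1, Z=2, W=0, X=2, V=0) weight 1/924
  (U=3, Y=1, Z=2, W=0, X=1, V=0) weight 1/924
  … 44 more
Group by U:
  weight(U=1) = 1/24
  weight(U=2) = 1/36
  weight(U=3) = 1/36
Total weight = 1/24 + 1/36 + 1/36 = 7/72
P(U=1 | obs) = 1/24 / 7/72 = 3/7
P(U=2 | obs) = 1/36 / 7/72 = 2/7
P(U=3 | obs) = 1/36 / 7/72 = 2/7

P(U = 3 | obs) = 2/7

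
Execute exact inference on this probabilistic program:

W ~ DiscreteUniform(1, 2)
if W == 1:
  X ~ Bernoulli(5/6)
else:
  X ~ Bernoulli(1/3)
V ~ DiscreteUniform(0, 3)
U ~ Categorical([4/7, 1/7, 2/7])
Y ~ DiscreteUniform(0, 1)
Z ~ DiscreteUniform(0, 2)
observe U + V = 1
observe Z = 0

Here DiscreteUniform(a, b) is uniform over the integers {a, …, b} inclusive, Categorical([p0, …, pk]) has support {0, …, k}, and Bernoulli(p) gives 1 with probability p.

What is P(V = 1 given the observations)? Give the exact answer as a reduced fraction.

P(V = 1 | obs) = 4/5

Enumerate traces; 16 have nonzero weight after conditioning:
  (W=1, X=0, V=0, U=1, Y=0, Z=0) weight 1/2016
  (W=1, X=0, V=0, U=1, Y=1, Z=0) weight 1/2016
  (W=1, X=0, V=1, U=0, Y=0, Z=0) weight 1/504
  (W=1, X=0, V=1, U=0, Y=1, Z=0) weight 1/504
  (W=1, X=1, V=0, U=1, Y=0, Z=0) weight 5/2016
  (W=1, X=1, V=0, U=1, Y=1, Z=0) weight 5/2016
  (W=1, X=1, V=1, U=0, Y=0, Z=0) weight 5/504
  (W=1, X=1, V=1, U=0, Y=1, Z=0) weight 5/504
  … 8 more
Group by V:
  weight(V=0) = 1/84
  weight(V=1) = 1/21
Total weight = 1/84 + 1/21 = 5/84
P(V=0 | obs) = 1/84 / 5/84 = 1/5
P(V=1 | obs) = 1/21 / 5/84 = 4/5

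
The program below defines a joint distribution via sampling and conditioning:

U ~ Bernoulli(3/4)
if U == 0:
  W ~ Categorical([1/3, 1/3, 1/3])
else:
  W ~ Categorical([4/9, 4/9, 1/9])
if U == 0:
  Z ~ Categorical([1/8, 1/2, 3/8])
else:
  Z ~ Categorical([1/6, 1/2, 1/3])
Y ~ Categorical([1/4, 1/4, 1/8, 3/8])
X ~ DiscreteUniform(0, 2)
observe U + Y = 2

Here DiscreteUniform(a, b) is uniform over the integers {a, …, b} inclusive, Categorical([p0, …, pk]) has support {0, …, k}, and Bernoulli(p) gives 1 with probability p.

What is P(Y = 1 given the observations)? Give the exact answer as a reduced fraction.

Enumerate traces; 54 have nonzero weight after conditioning:
  (U=0, W=0, Z=0, Y=2, X=0) weight 1/2304
  (U=0, W=0, Z=0, Y=2, X=1) weight 1/2304
  (U=0, W=0, Z=0, Y=2, X=2) weight 1/2304
  (U=0, W=0, Z=1, Y=2, X=0) weight 1/576
  (U=0, W=0, Z=1, Y=2, X=1) weight 1/576
  (U=0, W=0, Z=1, Y=2, X=2) weight 1/576
  (U=0, W=0, Z=2, Y=2, X=0) weight 1/768
  (U=0, W=0, Z=2, Y=2, X=1) weight 1/768
  (U=1, W=0, Z=0, Y=1, X=0) weight 1/216
  … 45 more
Group by Y:
  weight(Y=1) = 3/16
  weight(Y=2) = 1/32
Total weight = 3/16 + 1/32 = 7/32
P(Y=1 | obs) = 3/16 / 7/32 = 6/7
P(Y=2 | obs) = 1/32 / 7/32 = 1/7

P(Y = 1 | obs) = 6/7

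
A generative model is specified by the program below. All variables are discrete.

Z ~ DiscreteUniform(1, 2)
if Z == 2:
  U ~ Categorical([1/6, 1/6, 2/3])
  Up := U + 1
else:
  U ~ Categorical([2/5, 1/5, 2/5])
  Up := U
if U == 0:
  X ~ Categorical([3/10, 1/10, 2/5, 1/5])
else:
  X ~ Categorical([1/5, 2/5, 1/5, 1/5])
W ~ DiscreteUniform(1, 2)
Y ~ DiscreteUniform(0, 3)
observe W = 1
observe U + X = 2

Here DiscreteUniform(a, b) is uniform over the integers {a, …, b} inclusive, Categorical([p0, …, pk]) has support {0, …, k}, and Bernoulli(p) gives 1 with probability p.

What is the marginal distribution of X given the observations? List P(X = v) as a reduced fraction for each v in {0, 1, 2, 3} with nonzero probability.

P(X=0) = 4/11, P(X=1) = 1/4, P(X=2) = 17/44

Enumerate traces; 24 have nonzero weight after conditioning:
  (Z=1, U=0, X=2, W=1, Y=0) weight 1/100
  (Z=1, U=0, X=2, W=1, Y=1) weight 1/100
  (Z=1, U=0, X=2, W=1, Y=2) weight 1/100
  (Z=1, U=0, X=2, W=1, Y=3) weight 1/100
  (Z=1, U=1, X=1, W=1, Y=0) weight 1/200
  (Z=1, U=1, X=1, W=1, Y=1) weight 1/200
  (Z=1, U=1, X=1, W=1, Y=2) weight 1/200
  (Z=1, U=1, X=1, W=1, Y=3) weight 1/200
  (Z=1, U=2, X=0, W=1, Y=0) weight 1/200
  … 15 more
Group by X:
  weight(X=0) = 4/75
  weight(X=1) = 11/300
  weight(X=2) = 17/300
Total weight = 4/75 + 11/300 + 17/300 = 11/75
P(X=0 | obs) = 4/75 / 11/75 = 4/11
P(X=1 | obs) = 11/300 / 11/75 = 1/4
P(X=2 | obs) = 17/300 / 11/75 = 17/44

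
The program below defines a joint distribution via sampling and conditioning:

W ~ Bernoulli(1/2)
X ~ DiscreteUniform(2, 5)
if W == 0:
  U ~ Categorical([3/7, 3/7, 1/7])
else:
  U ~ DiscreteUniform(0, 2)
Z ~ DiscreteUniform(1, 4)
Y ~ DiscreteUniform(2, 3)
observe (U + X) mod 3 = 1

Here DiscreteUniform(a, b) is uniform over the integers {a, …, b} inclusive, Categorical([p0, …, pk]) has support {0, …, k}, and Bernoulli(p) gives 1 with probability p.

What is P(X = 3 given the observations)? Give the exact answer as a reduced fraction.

P(X = 3 | obs) = 4/13

Enumerate traces; 64 have nonzero weight after conditioning:
  (W=0, X=2, U=2, Z=1, Y=2) weight 1/448
  (W=0, X=2, U=2, Z=1, Y=3) weight 1/448
  (W=0, X=2, U=2, Z=2, Y=2) weight 1/448
  (W=0, X=2, U=2, Z=2, Y=3) weight 1/448
  (W=0, X=2, U=2, Z=3, Y=2) weight 1/448
  (W=0, X=2, U=2, Z=3, Y=3) weight 1/448
  (W=0, X=2, U=2, Z=4, Y=2) weight 1/448
  (W=0, X=2, U=2, Z=4, Y=3) weight 1/448
  (W=0, X=3, U=1, Z=1, Y=2) weight 3/448
  (W=0, X=4, U=0, Z=1, Y=2) weight 3/448
  … 54 more
Group by X:
  weight(X=2) = 5/84
  weight(X=3) = 2/21
  weight(X=4) = 2/21
  weight(X=5) = 5/84
Total weight = 5/84 + 2/21 + 2/21 + 5/84 = 13/42
P(X=2 | obs) = 5/84 / 13/42 = 5/26
P(X=3 | obs) = 2/21 / 13/42 = 4/13
P(X=4 | obs) = 2/21 / 13/42 = 4/13
P(X=5 | obs) = 5/84 / 13/42 = 5/26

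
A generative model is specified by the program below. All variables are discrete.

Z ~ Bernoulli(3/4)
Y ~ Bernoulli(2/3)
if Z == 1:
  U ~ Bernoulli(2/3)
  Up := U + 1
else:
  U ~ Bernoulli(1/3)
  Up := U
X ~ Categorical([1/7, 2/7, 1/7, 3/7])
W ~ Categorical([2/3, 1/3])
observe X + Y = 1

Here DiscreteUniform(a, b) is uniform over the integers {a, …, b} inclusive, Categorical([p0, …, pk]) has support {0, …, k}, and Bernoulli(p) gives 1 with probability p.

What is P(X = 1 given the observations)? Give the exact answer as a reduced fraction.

P(X = 1 | obs) = 1/2

Enumerate traces; 16 have nonzero weight after conditioning:
  (Z=0, Y=0, U=0, X=1, W=0) weight 2/189
  (Z=0, Y=0, U=0, X=1, W=1) weight 1/189
  (Z=0, Y=0, U=1, X=1, W=0) weight 1/189
  (Z=0, Y=0, U=1, X=1, W=1) weight 1/378
  (Z=0, Y=1, U=0, X=0, W=0) weight 2/189
  (Z=0, Y=1, U=0, X=0, W=1) weight 1/189
  (Z=0, Y=1, U=1, X=0, W=0) weight 1/189
  (Z=0, Y=1, U=1, X=0, W=1) weight 1/378
  … 8 more
Group by X:
  weight(X=0) = 2/21
  weight(X=1) = 2/21
Total weight = 2/21 + 2/21 = 4/21
P(X=0 | obs) = 2/21 / 4/21 = 1/2
P(X=1 | obs) = 2/21 / 4/21 = 1/2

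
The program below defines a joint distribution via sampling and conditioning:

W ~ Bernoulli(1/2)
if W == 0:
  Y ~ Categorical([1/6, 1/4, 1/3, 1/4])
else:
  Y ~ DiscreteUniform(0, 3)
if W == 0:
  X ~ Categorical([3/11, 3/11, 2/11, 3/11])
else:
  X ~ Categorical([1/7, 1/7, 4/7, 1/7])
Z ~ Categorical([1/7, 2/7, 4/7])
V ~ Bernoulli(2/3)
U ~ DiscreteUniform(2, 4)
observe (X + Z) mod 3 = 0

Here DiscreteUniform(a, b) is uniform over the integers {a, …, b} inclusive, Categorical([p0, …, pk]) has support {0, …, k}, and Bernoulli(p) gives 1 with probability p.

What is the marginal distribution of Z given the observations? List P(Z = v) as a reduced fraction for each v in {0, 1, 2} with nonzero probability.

Enumerate traces; 192 have nonzero weight after conditioning:
  (W=0, Y=0, X=0, Z=0, V=0, U=2) weight 1/2772
  (W=0, Y=0, X=0, Z=0, V=0, U=3) weight 1/2772
  (W=0, Y=0, X=0, Z=0, V=0, U=4) weight 1/2772
  (W=0, Y=0, X=0, Z=0, V=1, U=2) weight 1/1386
  (W=0, Y=0, X=0, Z=0, V=1, U=3) weight 1/1386
  (W=0, Y=0, X=0, Z=0, V=1, U=4) weight 1/1386
  (W=0, Y=0, X=1, Z=2, V=0, U=2) weight 1/693
  (W=0, Y=0, X=1, Z=2, V=0, U=3) weight 1/693
  (W=0, Y=0, X=2, Z=1, V=0, U=2) weight 1/2079
  … 183 more
Group by Z:
  weight(Z=0) = 32/539
  weight(Z=1) = 58/539
  weight(Z=2) = 64/539
Total weight = 32/539 + 58/539 + 64/539 = 2/7
P(Z=0 | obs) = 32/539 / 2/7 = 16/77
P(Z=1 | obs) = 58/539 / 2/7 = 29/77
P(Z=2 | obs) = 64/539 / 2/7 = 32/77

P(Z=0) = 16/77, P(Z=1) = 29/77, P(Z=2) = 32/77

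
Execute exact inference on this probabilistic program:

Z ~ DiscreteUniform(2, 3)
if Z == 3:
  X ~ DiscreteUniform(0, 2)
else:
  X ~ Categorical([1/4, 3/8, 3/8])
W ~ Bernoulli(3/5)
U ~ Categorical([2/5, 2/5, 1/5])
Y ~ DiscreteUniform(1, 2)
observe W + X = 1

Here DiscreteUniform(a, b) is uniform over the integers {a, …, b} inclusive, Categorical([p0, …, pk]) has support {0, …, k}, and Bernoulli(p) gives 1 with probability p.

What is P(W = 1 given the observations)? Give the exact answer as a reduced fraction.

P(W = 1 | obs) = 21/38

Enumerate traces; 24 have nonzero weight after conditioning:
  (Z=2, X=0, W=1, U=0, Y=1) weight 3/200
  (Z=2, X=0, W=1, U=0, Y=2) weight 3/200
  (Z=2, X=0, W=1, U=1, Y=1) weight 3/200
  (Z=2, X=0, W=1, U=1, Y=2) weight 3/200
  (Z=2, X=0, W=1, U=2, Y=1) weight 3/400
  (Z=2, X=0, W=1, U=2, Y=2) weight 3/400
  (Z=2, X=1, W=0, U=0, Y=1) weight 3/200
  (Z=2, X=1, W=0, U=0, Y=2) weight 3/200
  … 16 more
Group by W:
  weight(W=0) = 17/120
  weight(W=1) = 7/40
Total weight = 17/120 + 7/40 = 19/60
P(W=0 | obs) = 17/120 / 19/60 = 17/38
P(W=1 | obs) = 7/40 / 19/60 = 21/38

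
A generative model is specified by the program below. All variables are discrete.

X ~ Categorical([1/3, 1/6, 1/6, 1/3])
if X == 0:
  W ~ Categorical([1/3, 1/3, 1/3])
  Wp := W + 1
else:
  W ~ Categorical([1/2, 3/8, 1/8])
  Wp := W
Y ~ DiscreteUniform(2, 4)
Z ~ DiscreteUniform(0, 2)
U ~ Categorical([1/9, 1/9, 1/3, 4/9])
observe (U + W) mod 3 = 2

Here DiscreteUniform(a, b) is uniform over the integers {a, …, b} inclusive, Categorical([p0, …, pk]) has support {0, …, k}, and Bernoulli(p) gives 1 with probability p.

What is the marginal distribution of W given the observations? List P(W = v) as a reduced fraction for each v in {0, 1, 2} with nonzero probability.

P(W=0) = 1/2, P(W=1) = 13/96, P(W=2) = 35/96

Enumerate traces; 144 have nonzero weight after conditioning:
  (X=0, W=0, Y=2, Z=0, U=2) weight 1/243
  (X=0, W=0, Y=2, Z=1, U=2) weight 1/243
  (X=0, W=0, Y=2, Z=2, U=2) weight 1/243
  (X=0, W=0, Y=3, Z=0, U=2) weight 1/243
  (X=0, W=0, Y=3, Z=1, U=2) weight 1/243
  (X=0, W=0, Y=3, Z=2, U=2) weight 1/243
  (X=0, W=0, Y=4, Z=0, U=2) weight 1/243
  (X=0, W=0, Y=4, Z=1, U=2) weight 1/243
  (X=0, W=1, Y=2, Z=0, U=1) weight 1/729
  (X=0, W=2, Y=2, Z=0, U=0) weight 1/729
  … 134 more
Group by W:
  weight(W=0) = 4/27
  weight(W=1) = 13/324
  weight(W=2) = 35/324
Total weight = 4/27 + 13/324 + 35/324 = 8/27
P(W=0 | obs) = 4/27 / 8/27 = 1/2
P(W=1 | obs) = 13/324 / 8/27 = 13/96
P(W=2 | obs) = 35/324 / 8/27 = 35/96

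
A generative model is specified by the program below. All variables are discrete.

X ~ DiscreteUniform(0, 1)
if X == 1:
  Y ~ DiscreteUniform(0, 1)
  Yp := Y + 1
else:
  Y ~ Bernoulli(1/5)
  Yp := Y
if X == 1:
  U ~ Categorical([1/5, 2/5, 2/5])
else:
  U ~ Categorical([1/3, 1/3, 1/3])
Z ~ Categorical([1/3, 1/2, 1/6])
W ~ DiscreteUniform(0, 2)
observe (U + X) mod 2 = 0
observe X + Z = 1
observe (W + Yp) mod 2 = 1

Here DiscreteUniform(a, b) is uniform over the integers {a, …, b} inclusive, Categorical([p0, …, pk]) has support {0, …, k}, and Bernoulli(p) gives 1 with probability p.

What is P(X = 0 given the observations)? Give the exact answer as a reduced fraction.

P(X = 0 | obs) = 2/3

Enumerate traces; 9 have nonzero weight after conditioning:
  (X=0, Y=0, U=0, Z=1, W=1) weight 1/45
  (X=0, Y=0, U=2, Z=1, W=1) weight 1/45
  (X=0, Y=1, U=0, Z=1, W=0) weight 1/180
  (X=0, Y=1, U=0, Z=1, W=2) weight 1/180
  (X=0, Y=1, U=2, Z=1, W=0) weight 1/180
  (X=0, Y=1, U=2, Z=1, W=2) weight 1/180
  (X=1, Y=0, U=1, Z=0, W=0) weight 1/90
  (X=1, Y=0, U=1, Z=0, W=2) weight 1/90
  … 1 more
Group by X:
  weight(X=0) = 1/15
  weight(X=1) = 1/30
Total weight = 1/15 + 1/30 = 1/10
P(X=0 | obs) = 1/15 / 1/10 = 2/3
P(X=1 | obs) = 1/30 / 1/10 = 1/3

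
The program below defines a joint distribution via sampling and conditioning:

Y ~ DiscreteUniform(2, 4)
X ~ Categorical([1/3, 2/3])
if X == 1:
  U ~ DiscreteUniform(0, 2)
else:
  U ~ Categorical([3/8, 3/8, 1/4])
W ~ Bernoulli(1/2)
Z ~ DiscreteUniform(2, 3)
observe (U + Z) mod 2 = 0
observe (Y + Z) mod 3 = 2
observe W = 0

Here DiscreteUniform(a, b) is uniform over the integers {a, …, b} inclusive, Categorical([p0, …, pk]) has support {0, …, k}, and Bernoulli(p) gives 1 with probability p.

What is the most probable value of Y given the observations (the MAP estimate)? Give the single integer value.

argmax_v P(Y = v | obs) = 3

Enumerate traces; 6 have nonzero weight after conditioning:
  (Y=2, X=0, U=1, W=0, Z=3) weight 1/96
  (Y=2, X=1, U=1, W=0, Z=3) weight 1/54
  (Y=3, X=0, U=0, W=0, Z=2) weight 1/96
  (Y=3, X=0, U=2, W=0, Z=2) weight 1/144
  (Y=3, X=1, U=0, W=0, Z=2) weight 1/54
  (Y=3, X=1, U=2, W=0, Z=2) weight 1/54
Group by Y:
  weight(Y=2) = 25/864
  weight(Y=3) = 47/864
Total weight = 25/864 + 47/864 = 1/12
P(Y=2 | obs) = 25/864 / 1/12 = 25/72
P(Y=3 | obs) = 47/864 / 1/12 = 47/72
argmax = 3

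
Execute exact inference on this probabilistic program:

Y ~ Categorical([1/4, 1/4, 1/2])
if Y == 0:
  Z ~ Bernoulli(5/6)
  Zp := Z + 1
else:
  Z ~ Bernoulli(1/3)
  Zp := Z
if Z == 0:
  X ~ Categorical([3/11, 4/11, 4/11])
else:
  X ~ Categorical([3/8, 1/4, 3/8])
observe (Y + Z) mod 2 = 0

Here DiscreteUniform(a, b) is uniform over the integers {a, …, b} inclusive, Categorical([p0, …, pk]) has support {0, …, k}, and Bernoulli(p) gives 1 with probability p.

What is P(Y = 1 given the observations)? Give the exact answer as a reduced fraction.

P(Y = 1 | obs) = 2/11

Enumerate traces; 9 have nonzero weight after conditioning:
  (Y=0, Z=0, X=0) weight 1/88
  (Y=0, Z=0, X=1) weight 1/66
  (Y=0, Z=0, X=2) weight 1/66
  (Y=1, Z=1, X=0) weight 1/32
  (Y=1, Z=1, X=1) weight 1/48
  (Y=1, Z=1, X=2) weight 1/32
  (Y=2, Z=0, X=0) weight 1/11
  (Y=2, Z=0, X=1) weight 4/33
  … 1 more
Group by Y:
  weight(Y=0) = 1/24
  weight(Y=1) = 1/12
  weight(Y=2) = 1/3
Total weight = 1/24 + 1/12 + 1/3 = 11/24
P(Y=0 | obs) = 1/24 / 11/24 = 1/11
P(Y=1 | obs) = 1/12 / 11/24 = 2/11
P(Y=2 | obs) = 1/3 / 11/24 = 8/11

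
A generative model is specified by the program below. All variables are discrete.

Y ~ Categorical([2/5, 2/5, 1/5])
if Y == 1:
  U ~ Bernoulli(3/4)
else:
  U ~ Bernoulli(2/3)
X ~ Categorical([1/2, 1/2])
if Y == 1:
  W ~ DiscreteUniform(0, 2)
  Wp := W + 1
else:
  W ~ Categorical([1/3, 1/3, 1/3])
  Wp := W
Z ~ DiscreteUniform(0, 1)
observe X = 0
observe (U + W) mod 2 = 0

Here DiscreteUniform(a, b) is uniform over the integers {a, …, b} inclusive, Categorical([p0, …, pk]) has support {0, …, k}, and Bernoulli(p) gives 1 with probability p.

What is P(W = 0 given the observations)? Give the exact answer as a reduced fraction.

Enumerate traces; 18 have nonzero weight after conditioning:
  (Y=0, U=0, X=0, W=0, Z=0) weight 1/90
  (Y=0, U=0, X=0, W=0, Z=1) weight 1/90
  (Y=0, U=0, X=0, W=2, Z=0) weight 1/90
  (Y=0, U=0, X=0, W=2, Z=1) weight 1/90
  (Y=0, U=1, X=0, W=1, Z=0) weight 1/45
  (Y=0, U=1, X=0, W=1, Z=1) weight 1/45
  (Y=1, U=0, X=0, W=0, Z=0) weight 1/120
  (Y=1, U=0, X=0, W=0, Z=1) weight 1/120
  … 10 more
Group by W:
  weight(W=0) = 1/20
  weight(W=1) = 7/60
  weight(W=2) = 1/20
Total weight = 1/20 + 7/60 + 1/20 = 13/60
P(W=0 | obs) = 1/20 / 13/60 = 3/13
P(W=1 | obs) = 7/60 / 13/60 = 7/13
P(W=2 | obs) = 1/20 / 13/60 = 3/13

P(W = 0 | obs) = 3/13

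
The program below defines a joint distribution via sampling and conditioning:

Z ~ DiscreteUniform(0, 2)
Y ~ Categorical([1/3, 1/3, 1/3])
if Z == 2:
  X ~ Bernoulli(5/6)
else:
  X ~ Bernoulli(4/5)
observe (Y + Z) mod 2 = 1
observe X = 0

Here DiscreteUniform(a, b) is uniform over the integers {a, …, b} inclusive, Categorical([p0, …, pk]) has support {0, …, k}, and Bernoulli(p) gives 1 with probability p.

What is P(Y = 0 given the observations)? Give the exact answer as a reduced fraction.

P(Y = 0 | obs) = 6/23

Enumerate traces; 4 have nonzero weight after conditioning:
  (Z=0, Y=1, X=0) weight 1/45
  (Z=1, Y=0, X=0) weight 1/45
  (Z=1, Y=2, X=0) weight 1/45
  (Z=2, Y=1, X=0) weight 1/54
Group by Y:
  weight(Y=0) = 1/45
  weight(Y=1) = 11/270
  weight(Y=2) = 1/45
Total weight = 1/45 + 11/270 + 1/45 = 23/270
P(Y=0 | obs) = 1/45 / 23/270 = 6/23
P(Y=1 | obs) = 11/270 / 23/270 = 11/23
P(Y=2 | obs) = 1/45 / 23/270 = 6/23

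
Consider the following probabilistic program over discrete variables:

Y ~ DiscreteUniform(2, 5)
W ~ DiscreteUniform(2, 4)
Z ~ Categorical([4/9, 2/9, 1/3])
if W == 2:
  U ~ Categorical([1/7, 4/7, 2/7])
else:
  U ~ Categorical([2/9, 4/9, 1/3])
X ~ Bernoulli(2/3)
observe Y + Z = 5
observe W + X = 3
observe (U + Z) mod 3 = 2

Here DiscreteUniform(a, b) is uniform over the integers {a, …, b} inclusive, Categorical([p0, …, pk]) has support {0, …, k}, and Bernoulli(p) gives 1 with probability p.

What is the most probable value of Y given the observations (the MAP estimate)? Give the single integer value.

argmax_v P(Y = v | obs) = 5

Enumerate traces; 6 have nonzero weight after conditioning:
  (Y=3, W=2, Z=2, U=0, X=1) weight 1/378
  (Y=3, W=3, Z=2, U=0, X=0) weight 1/486
  (Y=4, W=2, Z=1, U=1, X=1) weight 4/567
  (Y=4, W=3, Z=1, U=1, X=0) weight 2/729
  (Y=5, W=2, Z=0, U=2, X=1) weight 4/567
  (Y=5, W=3, Z=0, U=2, X=0) weight 1/243
Group by Y:
  weight(Y=3) = 8/1701
  weight(Y=4) = 50/5103
  weight(Y=5) = 19/1701
Total weight = 8/1701 + 50/5103 + 19/1701 = 131/5103
P(Y=3 | obs) = 8/1701 / 131/5103 = 24/131
P(Y=4 | obs) = 50/5103 / 131/5103 = 50/131
P(Y=5 | obs) = 19/1701 / 131/5103 = 57/131
argmax = 5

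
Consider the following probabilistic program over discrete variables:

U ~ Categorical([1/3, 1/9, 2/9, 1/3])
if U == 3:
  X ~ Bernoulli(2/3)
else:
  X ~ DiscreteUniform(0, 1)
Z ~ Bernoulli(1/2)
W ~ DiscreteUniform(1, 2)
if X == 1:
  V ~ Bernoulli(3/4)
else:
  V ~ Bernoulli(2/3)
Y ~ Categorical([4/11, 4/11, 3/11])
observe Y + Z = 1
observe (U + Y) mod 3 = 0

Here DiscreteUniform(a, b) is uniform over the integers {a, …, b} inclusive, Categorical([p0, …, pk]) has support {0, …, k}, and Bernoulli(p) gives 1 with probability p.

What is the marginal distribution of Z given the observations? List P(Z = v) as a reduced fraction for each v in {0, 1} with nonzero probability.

Enumerate traces; 24 have nonzero weight after conditioning:
  (U=0, X=0, Z=1, W=1, V=0, Y=0) weight 1/198
  (U=0, X=0, Z=1, W=1, V=1, Y=0) weight 1/99
  (U=0, X=0, Z=1, W=2, V=0, Y=0) weight 1/198
  (U=0, X=0, Z=1, W=2, V=1, Y=0) weight 1/99
  (U=0, X=1, Z=1, W=1, V=0, Y=0) weight 1/264
  (U=0, X=1, Z=1, W=1, V=1, Y=0) weight 1/88
  (U=0, X=1, Z=1, W=2, V=0, Y=0) weight 1/264
  (U=0, X=1, Z=1, W=2, V=1, Y=0) weight 1/88
  (U=2, X=0, Z=0, W=1, V=0, Y=1) weight 1/297
  … 15 more
Group by Z:
  weight(Z=0) = 4/99
  weight(Z=1) = 4/33
Total weight = 4/99 + 4/33 = 16/99
P(Z=0 | obs) = 4/99 / 16/99 = 1/4
P(Z=1 | obs) = 4/33 / 16/99 = 3/4

P(Z=0) = 1/4, P(Z=1) = 3/4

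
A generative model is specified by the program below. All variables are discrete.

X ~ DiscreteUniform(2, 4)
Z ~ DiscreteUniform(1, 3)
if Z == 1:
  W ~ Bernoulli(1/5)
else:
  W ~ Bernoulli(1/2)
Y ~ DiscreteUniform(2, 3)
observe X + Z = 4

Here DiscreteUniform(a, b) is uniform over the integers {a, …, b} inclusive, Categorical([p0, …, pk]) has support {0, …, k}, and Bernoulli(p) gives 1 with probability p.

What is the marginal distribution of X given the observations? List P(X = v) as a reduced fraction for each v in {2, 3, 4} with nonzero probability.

Enumerate traces; 8 have nonzero weight after conditioning:
  (X=2, Z=2, W=0, Y=2) weight 1/36
  (X=2, Z=2, W=0, Y=3) weight 1/36
  (X=2, Z=2, W=1, Y=2) weight 1/36
  (X=2, Z=2, W=1, Y=3) weight 1/36
  (X=3, Z=1, W=0, Y=2) weight 2/45
  (X=3, Z=1, W=0, Y=3) weight 2/45
  (X=3, Z=1, W=1, Y=2) weight 1/90
  (X=3, Z=1, W=1, Y=3) weight 1/90
Group by X:
  weight(X=2) = 1/9
  weight(X=3) = 1/9
Total weight = 1/9 + 1/9 = 2/9
P(X=2 | obs) = 1/9 / 2/9 = 1/2
P(X=3 | obs) = 1/9 / 2/9 = 1/2

P(X=2) = 1/2, P(X=3) = 1/2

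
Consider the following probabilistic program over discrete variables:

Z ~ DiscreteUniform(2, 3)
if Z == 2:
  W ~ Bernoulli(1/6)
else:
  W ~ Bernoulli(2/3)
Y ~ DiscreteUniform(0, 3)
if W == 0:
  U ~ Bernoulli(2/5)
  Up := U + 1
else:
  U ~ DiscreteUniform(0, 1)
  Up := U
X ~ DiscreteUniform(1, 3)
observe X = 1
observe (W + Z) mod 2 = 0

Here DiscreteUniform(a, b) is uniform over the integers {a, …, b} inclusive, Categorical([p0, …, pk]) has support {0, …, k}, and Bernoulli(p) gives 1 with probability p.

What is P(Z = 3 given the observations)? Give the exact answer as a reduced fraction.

P(Z = 3 | obs) = 4/9

Enumerate traces; 16 have nonzero weight after conditioning:
  (Z=2, W=0, Y=0, U=0, X=1) weight 1/48
  (Z=2, W=0, Y=0, U=1, X=1) weight 1/72
  (Z=2, W=0, Y=1, U=0, X=1) weight 1/48
  (Z=2, W=0, Y=1, U=1, X=1) weight 1/72
  (Z=2, W=0, Y=2, U=0, X=1) weight 1/48
  (Z=2, W=0, Y=2, U=1, X=1) weight 1/72
  (Z=2, W=0, Y=3, U=0, X=1) weight 1/48
  (Z=2, W=0, Y=3, U=1, X=1) weight 1/72
  (Z=3, W=1, Y=0, U=0, X=1) weight 1/72
  … 7 more
Group by Z:
  weight(Z=2) = 5/36
  weight(Z=3) = 1/9
Total weight = 5/36 + 1/9 = 1/4
P(Z=2 | obs) = 5/36 / 1/4 = 5/9
P(Z=3 | obs) = 1/9 / 1/4 = 4/9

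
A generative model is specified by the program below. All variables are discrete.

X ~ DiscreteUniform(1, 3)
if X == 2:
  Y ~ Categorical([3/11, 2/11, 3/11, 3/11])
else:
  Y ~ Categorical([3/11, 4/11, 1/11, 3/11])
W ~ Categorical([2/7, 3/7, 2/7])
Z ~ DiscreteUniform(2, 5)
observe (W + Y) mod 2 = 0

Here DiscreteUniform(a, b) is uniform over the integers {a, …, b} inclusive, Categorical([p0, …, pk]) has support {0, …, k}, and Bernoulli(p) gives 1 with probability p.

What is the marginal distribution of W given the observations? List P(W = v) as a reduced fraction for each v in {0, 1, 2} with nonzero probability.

Enumerate traces; 72 have nonzero weight after conditioning:
  (X=1, Y=0, W=0, Z=2) weight 1/154
  (X=1, Y=0, W=0, Z=3) weight 1/154
  (X=1, Y=0, W=0, Z=4) weight 1/154
  (X=1, Y=0, W=0, Z=5) weight 1/154
  (X=1, Y=0, W=2, Z=2) weight 1/154
  (X=1, Y=0, W=2, Z=3) weight 1/154
  (X=1, Y=0, W=2, Z=4) weight 1/154
  (X=1, Y=0, W=2, Z=5) weight 1/154
  (X=1, Y=1, W=1, Z=2) weight 1/77
  … 63 more
Group by W:
  weight(W=0) = 4/33
  weight(W=1) = 19/77
  weight(W=2) = 4/33
Total weight = 4/33 + 19/77 + 4/33 = 113/231
P(W=0 | obs) = 4/33 / 113/231 = 28/113
P(W=1 | obs) = 19/77 / 113/231 = 57/113
P(W=2 | obs) = 4/33 / 113/231 = 28/113

P(W=0) = 28/113, P(W=1) = 57/113, P(W=2) = 28/113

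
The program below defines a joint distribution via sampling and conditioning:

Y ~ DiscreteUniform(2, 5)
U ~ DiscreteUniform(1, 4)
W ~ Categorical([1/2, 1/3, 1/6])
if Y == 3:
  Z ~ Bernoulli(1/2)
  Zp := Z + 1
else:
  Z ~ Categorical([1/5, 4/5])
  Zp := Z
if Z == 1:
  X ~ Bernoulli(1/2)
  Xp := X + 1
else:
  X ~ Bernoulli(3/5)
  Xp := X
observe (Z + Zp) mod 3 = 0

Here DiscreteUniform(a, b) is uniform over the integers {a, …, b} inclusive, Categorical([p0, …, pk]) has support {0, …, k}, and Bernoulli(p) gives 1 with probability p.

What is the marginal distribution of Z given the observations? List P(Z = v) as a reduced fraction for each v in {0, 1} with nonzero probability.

P(Z=0) = 6/11, P(Z=1) = 5/11

Enumerate traces; 96 have nonzero weight after conditioning:
  (Y=2, U=1, W=0, Z=0, X=0) weight 1/400
  (Y=2, U=1, W=0, Z=0, X=1) weight 3/800
  (Y=2, U=1, W=1, Z=0, X=0) weight 1/600
  (Y=2, U=1, W=1, Z=0, X=1) weight 1/400
  (Y=2, U=1, W=2, Z=0, X=0) weight 1/1200
  (Y=2, U=1, W=2, Z=0, X=1) weight 1/800
  (Y=2, U=2, W=0, Z=0, X=0) weight 1/400
  (Y=2, U=2, W=0, Z=0, X=1) weight 3/800
  (Y=3, U=1, W=0, Z=1, X=0) weight 1/128
  … 87 more
Group by Z:
  weight(Z=0) = 3/20
  weight(Z=1) = 1/8
Total weight = 3/20 + 1/8 = 11/40
P(Z=0 | obs) = 3/20 / 11/40 = 6/11
P(Z=1 | obs) = 1/8 / 11/40 = 5/11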